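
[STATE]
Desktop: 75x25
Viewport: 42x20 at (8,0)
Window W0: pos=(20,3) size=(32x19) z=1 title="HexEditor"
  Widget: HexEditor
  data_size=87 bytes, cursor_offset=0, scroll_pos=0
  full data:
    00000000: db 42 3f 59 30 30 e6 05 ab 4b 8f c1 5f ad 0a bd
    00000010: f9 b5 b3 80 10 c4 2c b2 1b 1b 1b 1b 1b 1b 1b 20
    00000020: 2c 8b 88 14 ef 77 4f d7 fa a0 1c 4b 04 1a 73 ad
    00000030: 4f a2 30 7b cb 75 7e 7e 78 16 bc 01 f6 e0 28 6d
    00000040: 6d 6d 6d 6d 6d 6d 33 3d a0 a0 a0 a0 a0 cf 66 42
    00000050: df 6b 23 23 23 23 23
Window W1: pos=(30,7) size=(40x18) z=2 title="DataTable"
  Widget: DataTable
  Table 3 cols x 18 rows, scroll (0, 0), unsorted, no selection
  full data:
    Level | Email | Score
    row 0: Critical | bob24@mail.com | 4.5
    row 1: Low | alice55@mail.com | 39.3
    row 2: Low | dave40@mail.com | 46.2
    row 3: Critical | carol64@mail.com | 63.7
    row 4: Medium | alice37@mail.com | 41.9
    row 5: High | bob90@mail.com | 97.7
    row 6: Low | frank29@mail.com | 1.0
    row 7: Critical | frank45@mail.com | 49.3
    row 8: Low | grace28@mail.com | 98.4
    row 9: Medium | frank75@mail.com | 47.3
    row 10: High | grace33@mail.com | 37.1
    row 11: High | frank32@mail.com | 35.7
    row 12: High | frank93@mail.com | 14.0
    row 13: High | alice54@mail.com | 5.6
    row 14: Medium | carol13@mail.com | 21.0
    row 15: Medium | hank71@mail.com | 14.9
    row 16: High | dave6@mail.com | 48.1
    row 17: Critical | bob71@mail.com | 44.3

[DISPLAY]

                                          
                                          
                                          
            ┏━━━━━━━━━━━━━━━━━━━━━━━━━━━━━
            ┃ HexEditor                   
            ┠─────────────────────────────
            ┃00000000  DB 42 3f 59 30 30 e
            ┃00000010 ┏━━━━━━━━━━━━━━━━━━━
            ┃00000020 ┃ DataTable         
            ┃00000030 ┠───────────────────
            ┃00000040 ┃Level   │Email     
            ┃00000050 ┃────────┼──────────
            ┃         ┃Critical│bob24@mail
            ┃         ┃Low     │alice55@ma
            ┃         ┃Low     │dave40@mai
            ┃         ┃Critical│carol64@ma
            ┃         ┃Medium  │alice37@ma
            ┃         ┃High    │bob90@mail
            ┃         ┃Low     │frank29@ma
            ┃         ┃Critical│frank45@ma


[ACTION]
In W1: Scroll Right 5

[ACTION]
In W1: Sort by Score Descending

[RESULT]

                                          
                                          
                                          
            ┏━━━━━━━━━━━━━━━━━━━━━━━━━━━━━
            ┃ HexEditor                   
            ┠─────────────────────────────
            ┃00000000  DB 42 3f 59 30 30 e
            ┃00000010 ┏━━━━━━━━━━━━━━━━━━━
            ┃00000020 ┃ DataTable         
            ┃00000030 ┠───────────────────
            ┃00000040 ┃Level   │Email     
            ┃00000050 ┃────────┼──────────
            ┃         ┃Low     │grace28@ma
            ┃         ┃High    │bob90@mail
            ┃         ┃Critical│carol64@ma
            ┃         ┃Critical│frank45@ma
            ┃         ┃High    │dave6@mail
            ┃         ┃Medium  │frank75@ma
            ┃         ┃Low     │dave40@mai
            ┃         ┃Critical│bob71@mail


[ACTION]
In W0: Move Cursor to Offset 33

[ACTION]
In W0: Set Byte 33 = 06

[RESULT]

                                          
                                          
                                          
            ┏━━━━━━━━━━━━━━━━━━━━━━━━━━━━━
            ┃ HexEditor                   
            ┠─────────────────────────────
            ┃00000000  db 42 3f 59 30 30 e
            ┃00000010 ┏━━━━━━━━━━━━━━━━━━━
            ┃00000020 ┃ DataTable         
            ┃00000030 ┠───────────────────
            ┃00000040 ┃Level   │Email     
            ┃00000050 ┃────────┼──────────
            ┃         ┃Low     │grace28@ma
            ┃         ┃High    │bob90@mail
            ┃         ┃Critical│carol64@ma
            ┃         ┃Critical│frank45@ma
            ┃         ┃High    │dave6@mail
            ┃         ┃Medium  │frank75@ma
            ┃         ┃Low     │dave40@mai
            ┃         ┃Critical│bob71@mail


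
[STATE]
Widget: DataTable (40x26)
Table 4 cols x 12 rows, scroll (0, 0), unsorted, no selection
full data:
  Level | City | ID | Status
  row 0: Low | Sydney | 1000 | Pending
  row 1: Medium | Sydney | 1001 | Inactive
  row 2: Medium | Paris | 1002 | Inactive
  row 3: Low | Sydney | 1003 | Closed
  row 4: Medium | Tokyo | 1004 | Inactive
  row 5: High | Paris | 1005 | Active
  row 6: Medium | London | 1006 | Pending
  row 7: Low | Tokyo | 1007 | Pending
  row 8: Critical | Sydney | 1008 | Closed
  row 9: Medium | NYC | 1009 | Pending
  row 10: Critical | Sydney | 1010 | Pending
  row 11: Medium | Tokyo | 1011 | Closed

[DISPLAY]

Level   │City  │ID  │Status             
────────┼──────┼────┼────────           
Low     │Sydney│1000│Pending            
Medium  │Sydney│1001│Inactive           
Medium  │Paris │1002│Inactive           
Low     │Sydney│1003│Closed             
Medium  │Tokyo │1004│Inactive           
High    │Paris │1005│Active             
Medium  │London│1006│Pending            
Low     │Tokyo │1007│Pending            
Critical│Sydney│1008│Closed             
Medium  │NYC   │1009│Pending            
Critical│Sydney│1010│Pending            
Medium  │Tokyo │1011│Closed             
                                        
                                        
                                        
                                        
                                        
                                        
                                        
                                        
                                        
                                        
                                        
                                        


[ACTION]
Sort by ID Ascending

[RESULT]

Level   │City  │ID ▲│Status             
────────┼──────┼────┼────────           
Low     │Sydney│1000│Pending            
Medium  │Sydney│1001│Inactive           
Medium  │Paris │1002│Inactive           
Low     │Sydney│1003│Closed             
Medium  │Tokyo │1004│Inactive           
High    │Paris │1005│Active             
Medium  │London│1006│Pending            
Low     │Tokyo │1007│Pending            
Critical│Sydney│1008│Closed             
Medium  │NYC   │1009│Pending            
Critical│Sydney│1010│Pending            
Medium  │Tokyo │1011│Closed             
                                        
                                        
                                        
                                        
                                        
                                        
                                        
                                        
                                        
                                        
                                        
                                        


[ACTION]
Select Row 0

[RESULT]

Level   │City  │ID ▲│Status             
────────┼──────┼────┼────────           
>ow     │Sydney│1000│Pending            
Medium  │Sydney│1001│Inactive           
Medium  │Paris │1002│Inactive           
Low     │Sydney│1003│Closed             
Medium  │Tokyo │1004│Inactive           
High    │Paris │1005│Active             
Medium  │London│1006│Pending            
Low     │Tokyo │1007│Pending            
Critical│Sydney│1008│Closed             
Medium  │NYC   │1009│Pending            
Critical│Sydney│1010│Pending            
Medium  │Tokyo │1011│Closed             
                                        
                                        
                                        
                                        
                                        
                                        
                                        
                                        
                                        
                                        
                                        
                                        


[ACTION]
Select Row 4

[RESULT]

Level   │City  │ID ▲│Status             
────────┼──────┼────┼────────           
Low     │Sydney│1000│Pending            
Medium  │Sydney│1001│Inactive           
Medium  │Paris │1002│Inactive           
Low     │Sydney│1003│Closed             
>edium  │Tokyo │1004│Inactive           
High    │Paris │1005│Active             
Medium  │London│1006│Pending            
Low     │Tokyo │1007│Pending            
Critical│Sydney│1008│Closed             
Medium  │NYC   │1009│Pending            
Critical│Sydney│1010│Pending            
Medium  │Tokyo │1011│Closed             
                                        
                                        
                                        
                                        
                                        
                                        
                                        
                                        
                                        
                                        
                                        
                                        


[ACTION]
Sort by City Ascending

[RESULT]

Level   │City ▲│ID  │Status             
────────┼──────┼────┼────────           
Medium  │London│1006│Pending            
Medium  │NYC   │1009│Pending            
Medium  │Paris │1002│Inactive           
High    │Paris │1005│Active             
>ow     │Sydney│1000│Pending            
Medium  │Sydney│1001│Inactive           
Low     │Sydney│1003│Closed             
Critical│Sydney│1008│Closed             
Critical│Sydney│1010│Pending            
Medium  │Tokyo │1004│Inactive           
Low     │Tokyo │1007│Pending            
Medium  │Tokyo │1011│Closed             
                                        
                                        
                                        
                                        
                                        
                                        
                                        
                                        
                                        
                                        
                                        
                                        


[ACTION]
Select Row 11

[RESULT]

Level   │City ▲│ID  │Status             
────────┼──────┼────┼────────           
Medium  │London│1006│Pending            
Medium  │NYC   │1009│Pending            
Medium  │Paris │1002│Inactive           
High    │Paris │1005│Active             
Low     │Sydney│1000│Pending            
Medium  │Sydney│1001│Inactive           
Low     │Sydney│1003│Closed             
Critical│Sydney│1008│Closed             
Critical│Sydney│1010│Pending            
Medium  │Tokyo │1004│Inactive           
Low     │Tokyo │1007│Pending            
>edium  │Tokyo │1011│Closed             
                                        
                                        
                                        
                                        
                                        
                                        
                                        
                                        
                                        
                                        
                                        
                                        


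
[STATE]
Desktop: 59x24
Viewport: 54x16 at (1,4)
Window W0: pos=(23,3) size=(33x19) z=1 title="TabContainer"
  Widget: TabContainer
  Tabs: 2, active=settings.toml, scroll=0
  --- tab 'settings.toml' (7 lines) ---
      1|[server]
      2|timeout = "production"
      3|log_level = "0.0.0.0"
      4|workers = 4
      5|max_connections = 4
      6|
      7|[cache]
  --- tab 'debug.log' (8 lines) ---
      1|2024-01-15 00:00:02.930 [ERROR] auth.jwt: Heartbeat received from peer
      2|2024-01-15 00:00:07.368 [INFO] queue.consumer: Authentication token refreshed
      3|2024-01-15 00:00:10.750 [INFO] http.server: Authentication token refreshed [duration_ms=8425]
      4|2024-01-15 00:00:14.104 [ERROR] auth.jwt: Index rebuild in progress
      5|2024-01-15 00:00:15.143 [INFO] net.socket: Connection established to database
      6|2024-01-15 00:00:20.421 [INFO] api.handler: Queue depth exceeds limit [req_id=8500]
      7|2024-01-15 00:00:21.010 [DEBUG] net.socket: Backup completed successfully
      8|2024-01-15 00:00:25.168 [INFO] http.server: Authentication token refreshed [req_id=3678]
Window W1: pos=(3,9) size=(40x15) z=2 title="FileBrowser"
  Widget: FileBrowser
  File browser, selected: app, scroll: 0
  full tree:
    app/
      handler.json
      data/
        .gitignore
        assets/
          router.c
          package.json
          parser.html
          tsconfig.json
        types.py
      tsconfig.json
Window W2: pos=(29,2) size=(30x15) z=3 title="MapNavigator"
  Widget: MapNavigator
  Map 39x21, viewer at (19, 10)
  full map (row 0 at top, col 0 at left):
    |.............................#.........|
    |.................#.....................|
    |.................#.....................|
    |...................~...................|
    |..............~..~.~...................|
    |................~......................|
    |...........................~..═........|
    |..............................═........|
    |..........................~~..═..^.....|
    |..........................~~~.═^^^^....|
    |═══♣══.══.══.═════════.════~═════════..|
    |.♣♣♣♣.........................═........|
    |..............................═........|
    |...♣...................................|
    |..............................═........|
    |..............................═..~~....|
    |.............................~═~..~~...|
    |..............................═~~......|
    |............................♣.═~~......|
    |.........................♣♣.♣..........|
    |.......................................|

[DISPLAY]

                      ┃ TabC┠─────────────────────────
                      ┠─────┃...........~.............
                      ┃[sett┃......................~..
                      ┃─────┃.........................
                      ┃[serv┃.....................~~..
  ┏━━━━━━━━━━━━━━━━━━━━━━━━━┃.....................~~~.
  ┃ FileBrowser             ┃═.══.══.══════@══.════~══
  ┠─────────────────────────┃.........................
  ┃> [-] app/               ┃.........................
  ┃    handler.json         ┃.........................
  ┃    [+] data/            ┃.........................
  ┃    tsconfig.json        ┃.........................
  ┃                         ┗━━━━━━━━━━━━━━━━━━━━━━━━━
  ┃                                      ┃            
  ┃                                      ┃            
  ┃                                      ┃            


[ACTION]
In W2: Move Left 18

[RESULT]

                      ┃ TabC┠─────────────────────────
                      ┠─────┃             ............
                      ┃[sett┃             ............
                      ┃─────┃             ............
                      ┃[serv┃             ............
  ┏━━━━━━━━━━━━━━━━━━━━━━━━━┃             ............
  ┃ FileBrowser             ┃             ═@═♣══.══.══
  ┠─────────────────────────┃             .♣♣♣♣.......
  ┃> [-] app/               ┃             ............
  ┃    handler.json         ┃             ...♣........
  ┃    [+] data/            ┃             ............
  ┃    tsconfig.json        ┃             ............
  ┃                         ┗━━━━━━━━━━━━━━━━━━━━━━━━━
  ┃                                      ┃            
  ┃                                      ┃            
  ┃                                      ┃            


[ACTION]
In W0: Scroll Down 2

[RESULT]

                      ┃ TabC┠─────────────────────────
                      ┠─────┃             ............
                      ┃[sett┃             ............
                      ┃─────┃             ............
                      ┃log_l┃             ............
  ┏━━━━━━━━━━━━━━━━━━━━━━━━━┃             ............
  ┃ FileBrowser             ┃             ═@═♣══.══.══
  ┠─────────────────────────┃             .♣♣♣♣.......
  ┃> [-] app/               ┃             ............
  ┃    handler.json         ┃             ...♣........
  ┃    [+] data/            ┃             ............
  ┃    tsconfig.json        ┃             ............
  ┃                         ┗━━━━━━━━━━━━━━━━━━━━━━━━━
  ┃                                      ┃            
  ┃                                      ┃            
  ┃                                      ┃            


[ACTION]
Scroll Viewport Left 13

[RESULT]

                       ┃ TabC┠────────────────────────
                       ┠─────┃             ...........
                       ┃[sett┃             ...........
                       ┃─────┃             ...........
                       ┃log_l┃             ...........
   ┏━━━━━━━━━━━━━━━━━━━━━━━━━┃             ...........
   ┃ FileBrowser             ┃             ═@═♣══.══.═
   ┠─────────────────────────┃             .♣♣♣♣......
   ┃> [-] app/               ┃             ...........
   ┃    handler.json         ┃             ...♣.......
   ┃    [+] data/            ┃             ...........
   ┃    tsconfig.json        ┃             ...........
   ┃                         ┗━━━━━━━━━━━━━━━━━━━━━━━━
   ┃                                      ┃           
   ┃                                      ┃           
   ┃                                      ┃           


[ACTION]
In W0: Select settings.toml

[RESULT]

                       ┃ TabC┠────────────────────────
                       ┠─────┃             ...........
                       ┃[sett┃             ...........
                       ┃─────┃             ...........
                       ┃[serv┃             ...........
   ┏━━━━━━━━━━━━━━━━━━━━━━━━━┃             ...........
   ┃ FileBrowser             ┃             ═@═♣══.══.═
   ┠─────────────────────────┃             .♣♣♣♣......
   ┃> [-] app/               ┃             ...........
   ┃    handler.json         ┃             ...♣.......
   ┃    [+] data/            ┃             ...........
   ┃    tsconfig.json        ┃             ...........
   ┃                         ┗━━━━━━━━━━━━━━━━━━━━━━━━
   ┃                                      ┃           
   ┃                                      ┃           
   ┃                                      ┃           


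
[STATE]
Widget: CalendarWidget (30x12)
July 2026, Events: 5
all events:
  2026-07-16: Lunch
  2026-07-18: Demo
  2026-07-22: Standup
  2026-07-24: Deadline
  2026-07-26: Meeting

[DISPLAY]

          July 2026           
Mo Tu We Th Fr Sa Su          
       1  2  3  4  5          
 6  7  8  9 10 11 12          
13 14 15 16* 17 18* 19        
20 21 22* 23 24* 25 26*       
27 28 29 30 31                
                              
                              
                              
                              
                              


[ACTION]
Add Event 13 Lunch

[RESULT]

          July 2026           
Mo Tu We Th Fr Sa Su          
       1  2  3  4  5          
 6  7  8  9 10 11 12          
13* 14 15 16* 17 18* 19       
20 21 22* 23 24* 25 26*       
27 28 29 30 31                
                              
                              
                              
                              
                              


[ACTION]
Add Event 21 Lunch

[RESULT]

          July 2026           
Mo Tu We Th Fr Sa Su          
       1  2  3  4  5          
 6  7  8  9 10 11 12          
13* 14 15 16* 17 18* 19       
20 21* 22* 23 24* 25 26*      
27 28 29 30 31                
                              
                              
                              
                              
                              


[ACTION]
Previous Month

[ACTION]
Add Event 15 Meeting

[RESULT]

          June 2026           
Mo Tu We Th Fr Sa Su          
 1  2  3  4  5  6  7          
 8  9 10 11 12 13 14          
15* 16 17 18 19 20 21         
22 23 24 25 26 27 28          
29 30                         
                              
                              
                              
                              
                              


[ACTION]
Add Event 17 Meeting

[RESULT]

          June 2026           
Mo Tu We Th Fr Sa Su          
 1  2  3  4  5  6  7          
 8  9 10 11 12 13 14          
15* 16 17* 18 19 20 21        
22 23 24 25 26 27 28          
29 30                         
                              
                              
                              
                              
                              


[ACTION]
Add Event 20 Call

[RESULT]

          June 2026           
Mo Tu We Th Fr Sa Su          
 1  2  3  4  5  6  7          
 8  9 10 11 12 13 14          
15* 16 17* 18 19 20* 21       
22 23 24 25 26 27 28          
29 30                         
                              
                              
                              
                              
                              


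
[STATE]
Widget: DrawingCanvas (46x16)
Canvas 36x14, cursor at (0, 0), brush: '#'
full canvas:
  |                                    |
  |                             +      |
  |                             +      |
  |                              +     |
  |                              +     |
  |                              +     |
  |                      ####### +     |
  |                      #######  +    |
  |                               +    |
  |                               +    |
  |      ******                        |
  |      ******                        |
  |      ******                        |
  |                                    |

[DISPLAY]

+                                             
                             +                
                             +                
                              +               
                              +               
                              +               
                      ####### +               
                      #######  +              
                               +              
                               +              
      ******                                  
      ******                                  
      ******                                  
                                              
                                              
                                              


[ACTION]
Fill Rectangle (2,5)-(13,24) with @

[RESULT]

+                                             
                             +                
     @@@@@@@@@@@@@@@@@@@@    +                
     @@@@@@@@@@@@@@@@@@@@     +               
     @@@@@@@@@@@@@@@@@@@@     +               
     @@@@@@@@@@@@@@@@@@@@     +               
     @@@@@@@@@@@@@@@@@@@@#### +               
     @@@@@@@@@@@@@@@@@@@@####  +              
     @@@@@@@@@@@@@@@@@@@@      +              
     @@@@@@@@@@@@@@@@@@@@      +              
     @@@@@@@@@@@@@@@@@@@@                     
     @@@@@@@@@@@@@@@@@@@@                     
     @@@@@@@@@@@@@@@@@@@@                     
     @@@@@@@@@@@@@@@@@@@@                     
                                              
                                              


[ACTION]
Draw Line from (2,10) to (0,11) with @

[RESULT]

+          @                                  
          @                  +                
     @@@@@@@@@@@@@@@@@@@@    +                
     @@@@@@@@@@@@@@@@@@@@     +               
     @@@@@@@@@@@@@@@@@@@@     +               
     @@@@@@@@@@@@@@@@@@@@     +               
     @@@@@@@@@@@@@@@@@@@@#### +               
     @@@@@@@@@@@@@@@@@@@@####  +              
     @@@@@@@@@@@@@@@@@@@@      +              
     @@@@@@@@@@@@@@@@@@@@      +              
     @@@@@@@@@@@@@@@@@@@@                     
     @@@@@@@@@@@@@@@@@@@@                     
     @@@@@@@@@@@@@@@@@@@@                     
     @@@@@@@@@@@@@@@@@@@@                     
                                              
                                              


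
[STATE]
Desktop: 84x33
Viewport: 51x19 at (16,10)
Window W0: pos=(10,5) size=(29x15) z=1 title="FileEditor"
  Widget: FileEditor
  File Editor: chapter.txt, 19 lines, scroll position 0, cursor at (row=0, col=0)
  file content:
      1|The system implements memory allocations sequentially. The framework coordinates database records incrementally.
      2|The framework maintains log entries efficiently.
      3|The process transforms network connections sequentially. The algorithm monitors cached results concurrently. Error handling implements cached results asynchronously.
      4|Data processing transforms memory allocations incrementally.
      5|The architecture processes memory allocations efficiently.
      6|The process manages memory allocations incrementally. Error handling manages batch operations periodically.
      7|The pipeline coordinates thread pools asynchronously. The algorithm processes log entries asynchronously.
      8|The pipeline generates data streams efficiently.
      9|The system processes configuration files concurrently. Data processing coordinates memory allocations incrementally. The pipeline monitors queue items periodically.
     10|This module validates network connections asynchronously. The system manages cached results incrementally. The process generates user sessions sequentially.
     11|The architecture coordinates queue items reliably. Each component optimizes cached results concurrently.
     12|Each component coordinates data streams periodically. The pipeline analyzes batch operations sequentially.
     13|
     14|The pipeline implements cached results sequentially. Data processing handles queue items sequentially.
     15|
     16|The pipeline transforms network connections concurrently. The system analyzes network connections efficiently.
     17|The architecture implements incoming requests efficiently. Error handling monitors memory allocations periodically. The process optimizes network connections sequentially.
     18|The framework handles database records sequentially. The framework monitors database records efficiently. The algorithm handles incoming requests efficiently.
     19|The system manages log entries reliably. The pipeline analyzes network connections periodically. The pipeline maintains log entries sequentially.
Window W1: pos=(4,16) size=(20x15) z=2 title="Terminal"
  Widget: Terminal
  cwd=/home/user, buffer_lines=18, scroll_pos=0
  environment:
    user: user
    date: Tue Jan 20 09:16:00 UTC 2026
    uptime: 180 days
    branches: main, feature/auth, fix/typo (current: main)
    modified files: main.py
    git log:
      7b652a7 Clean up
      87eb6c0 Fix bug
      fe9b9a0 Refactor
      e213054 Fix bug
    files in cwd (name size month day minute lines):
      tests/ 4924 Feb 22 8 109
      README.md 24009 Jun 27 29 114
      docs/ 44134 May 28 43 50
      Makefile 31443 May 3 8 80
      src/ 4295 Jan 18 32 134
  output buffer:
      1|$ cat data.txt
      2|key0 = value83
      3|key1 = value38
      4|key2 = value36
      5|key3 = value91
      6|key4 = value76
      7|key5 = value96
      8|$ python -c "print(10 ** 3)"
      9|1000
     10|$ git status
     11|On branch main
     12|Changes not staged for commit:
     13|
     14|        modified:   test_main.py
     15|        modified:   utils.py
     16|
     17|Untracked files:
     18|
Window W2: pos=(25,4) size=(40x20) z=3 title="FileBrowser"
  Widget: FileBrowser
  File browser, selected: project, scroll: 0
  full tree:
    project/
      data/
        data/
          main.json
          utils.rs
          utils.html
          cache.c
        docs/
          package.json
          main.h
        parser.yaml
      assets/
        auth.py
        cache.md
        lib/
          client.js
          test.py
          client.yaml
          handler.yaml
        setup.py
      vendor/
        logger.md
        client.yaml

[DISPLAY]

rocess tr┃    [+] vendor/                       ┃  
processin┃                                      ┃  
rchitectu┃                                      ┃  
rocess ma┃                                      ┃  
ipeline c┃                                      ┃  
ipeline g┃                                      ┃  
━━━━━━━┓o┃                                      ┃  
       ┃a┃                                      ┃  
───────┨u┃                                      ┃  
txt    ┃━┃                                      ┃  
e83    ┃ ┃                                      ┃  
e38    ┃ ┃                                      ┃  
e36    ┃ ┃                                      ┃  
e91    ┃ ┗━━━━━━━━━━━━━━━━━━━━━━━━━━━━━━━━━━━━━━┛  
e76    ┃                                           
e96    ┃                                           
 "print┃                                           
       ┃                                           
s      ┃                                           


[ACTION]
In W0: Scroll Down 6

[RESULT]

ystem pro┃    [+] vendor/                       ┃  
module va┃                                      ┃  
rchitectu┃                                      ┃  
component┃                                      ┃  
         ┃                                      ┃  
ipeline i┃                                      ┃  
━━━━━━━┓ ┃                                      ┃  
       ┃t┃                                      ┃  
───────┨u┃                                      ┃  
txt    ┃━┃                                      ┃  
e83    ┃ ┃                                      ┃  
e38    ┃ ┃                                      ┃  
e36    ┃ ┃                                      ┃  
e91    ┃ ┗━━━━━━━━━━━━━━━━━━━━━━━━━━━━━━━━━━━━━━┛  
e76    ┃                                           
e96    ┃                                           
 "print┃                                           
       ┃                                           
s      ┃                                           


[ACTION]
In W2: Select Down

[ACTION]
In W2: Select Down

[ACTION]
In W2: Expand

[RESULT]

ystem pro┃      auth.py                         ┃  
module va┃      cache.md                        ┃  
rchitectu┃      [+] lib/                        ┃  
component┃      setup.py                        ┃  
         ┃    [+] vendor/                       ┃  
ipeline i┃                                      ┃  
━━━━━━━┓ ┃                                      ┃  
       ┃t┃                                      ┃  
───────┨u┃                                      ┃  
txt    ┃━┃                                      ┃  
e83    ┃ ┃                                      ┃  
e38    ┃ ┃                                      ┃  
e36    ┃ ┃                                      ┃  
e91    ┃ ┗━━━━━━━━━━━━━━━━━━━━━━━━━━━━━━━━━━━━━━┛  
e76    ┃                                           
e96    ┃                                           
 "print┃                                           
       ┃                                           
s      ┃                                           


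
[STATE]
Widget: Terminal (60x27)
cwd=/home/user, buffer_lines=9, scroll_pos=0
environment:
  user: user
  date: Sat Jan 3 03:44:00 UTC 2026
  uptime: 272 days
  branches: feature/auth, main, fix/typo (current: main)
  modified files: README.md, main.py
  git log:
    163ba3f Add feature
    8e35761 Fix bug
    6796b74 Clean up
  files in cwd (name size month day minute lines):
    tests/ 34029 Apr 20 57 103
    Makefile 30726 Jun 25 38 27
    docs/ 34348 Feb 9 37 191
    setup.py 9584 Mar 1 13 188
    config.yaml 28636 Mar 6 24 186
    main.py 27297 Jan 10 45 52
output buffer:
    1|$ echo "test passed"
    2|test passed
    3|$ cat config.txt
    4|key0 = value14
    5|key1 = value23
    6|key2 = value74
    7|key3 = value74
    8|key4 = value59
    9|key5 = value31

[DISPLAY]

$ echo "test passed"                                        
test passed                                                 
$ cat config.txt                                            
key0 = value14                                              
key1 = value23                                              
key2 = value74                                              
key3 = value74                                              
key4 = value59                                              
key5 = value31                                              
$ █                                                         
                                                            
                                                            
                                                            
                                                            
                                                            
                                                            
                                                            
                                                            
                                                            
                                                            
                                                            
                                                            
                                                            
                                                            
                                                            
                                                            
                                                            


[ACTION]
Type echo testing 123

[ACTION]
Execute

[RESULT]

$ echo "test passed"                                        
test passed                                                 
$ cat config.txt                                            
key0 = value14                                              
key1 = value23                                              
key2 = value74                                              
key3 = value74                                              
key4 = value59                                              
key5 = value31                                              
$ echo testing 123                                          
testing 123                                                 
$ █                                                         
                                                            
                                                            
                                                            
                                                            
                                                            
                                                            
                                                            
                                                            
                                                            
                                                            
                                                            
                                                            
                                                            
                                                            
                                                            


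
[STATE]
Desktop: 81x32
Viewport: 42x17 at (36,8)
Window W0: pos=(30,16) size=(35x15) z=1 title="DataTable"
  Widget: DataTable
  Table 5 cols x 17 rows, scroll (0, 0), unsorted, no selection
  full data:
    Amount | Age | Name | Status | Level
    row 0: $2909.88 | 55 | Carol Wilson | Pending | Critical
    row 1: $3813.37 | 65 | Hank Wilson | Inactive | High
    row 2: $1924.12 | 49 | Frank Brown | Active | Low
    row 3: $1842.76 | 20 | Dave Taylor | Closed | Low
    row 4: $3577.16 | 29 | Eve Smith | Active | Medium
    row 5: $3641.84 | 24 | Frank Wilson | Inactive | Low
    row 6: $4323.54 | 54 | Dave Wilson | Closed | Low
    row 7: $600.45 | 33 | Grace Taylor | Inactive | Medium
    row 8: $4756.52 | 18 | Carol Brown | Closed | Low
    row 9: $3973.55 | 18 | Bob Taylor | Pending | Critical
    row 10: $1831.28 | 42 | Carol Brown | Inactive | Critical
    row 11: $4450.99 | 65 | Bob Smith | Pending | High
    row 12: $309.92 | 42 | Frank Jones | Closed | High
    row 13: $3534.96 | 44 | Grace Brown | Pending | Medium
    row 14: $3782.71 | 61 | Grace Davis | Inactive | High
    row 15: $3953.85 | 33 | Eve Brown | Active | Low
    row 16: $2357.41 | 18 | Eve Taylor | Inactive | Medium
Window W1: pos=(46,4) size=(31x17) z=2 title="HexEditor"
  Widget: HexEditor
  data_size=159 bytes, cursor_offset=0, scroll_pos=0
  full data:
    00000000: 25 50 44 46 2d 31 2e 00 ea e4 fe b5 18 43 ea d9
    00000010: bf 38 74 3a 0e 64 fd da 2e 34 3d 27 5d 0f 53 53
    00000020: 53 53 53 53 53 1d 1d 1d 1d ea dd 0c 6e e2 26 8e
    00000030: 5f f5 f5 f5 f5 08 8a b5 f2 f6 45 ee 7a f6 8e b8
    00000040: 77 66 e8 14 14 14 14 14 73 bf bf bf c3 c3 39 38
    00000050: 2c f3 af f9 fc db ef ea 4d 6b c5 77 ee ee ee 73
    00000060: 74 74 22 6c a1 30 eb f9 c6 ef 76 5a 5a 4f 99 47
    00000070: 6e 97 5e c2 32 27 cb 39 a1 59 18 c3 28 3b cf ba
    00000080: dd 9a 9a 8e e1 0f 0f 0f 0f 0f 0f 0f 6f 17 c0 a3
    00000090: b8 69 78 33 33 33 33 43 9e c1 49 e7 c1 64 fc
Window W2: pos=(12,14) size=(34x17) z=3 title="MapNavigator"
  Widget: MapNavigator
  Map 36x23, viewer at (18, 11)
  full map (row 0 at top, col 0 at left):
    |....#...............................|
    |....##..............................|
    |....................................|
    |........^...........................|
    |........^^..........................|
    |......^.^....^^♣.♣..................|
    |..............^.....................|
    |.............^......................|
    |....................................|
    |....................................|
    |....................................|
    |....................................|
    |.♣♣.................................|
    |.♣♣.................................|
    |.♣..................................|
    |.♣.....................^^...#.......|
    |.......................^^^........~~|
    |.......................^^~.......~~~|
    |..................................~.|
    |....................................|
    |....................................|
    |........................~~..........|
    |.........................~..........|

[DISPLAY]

          ┃00000010  bf 38 74 3a 0e 64 f┃ 
          ┃00000020  53 53 53 53 53 1d 1┃ 
          ┃00000030  5f f5 f5 f5 f5 08 8┃ 
          ┃00000040  77 66 e8 14 14 14 1┃ 
          ┃00000050  2c f3 af f9 fc db e┃ 
          ┃00000060  74 74 22 6c a1 30 e┃ 
━━━━━━━━━┓┃00000070  6e 97 5e c2 32 27 c┃ 
         ┃┃00000080  dd 9a 9a 8e e1 0f 0┃ 
─────────┨┃00000090  b8 69 78 33 33 33 3┃ 
.........┃┃                             ┃ 
.........┃┃                             ┃ 
.........┃┃                             ┃ 
.........┃┗━━━━━━━━━━━━━━━━━━━━━━━━━━━━━┛ 
.........┃rol Wilson│Pending┃             
.........┃nk Wilson │Inactiv┃             
.........┃ank Brown │Active ┃             
.........┃ve Taylor │Closed ┃             


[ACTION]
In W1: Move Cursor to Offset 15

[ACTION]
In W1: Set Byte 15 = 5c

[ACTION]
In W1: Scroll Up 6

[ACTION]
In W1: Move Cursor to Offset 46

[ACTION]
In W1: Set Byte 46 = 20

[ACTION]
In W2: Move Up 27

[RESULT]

          ┃00000010  bf 38 74 3a 0e 64 f┃ 
          ┃00000020  53 53 53 53 53 1d 1┃ 
          ┃00000030  5f f5 f5 f5 f5 08 8┃ 
          ┃00000040  77 66 e8 14 14 14 1┃ 
          ┃00000050  2c f3 af f9 fc db e┃ 
          ┃00000060  74 74 22 6c a1 30 e┃ 
━━━━━━━━━┓┃00000070  6e 97 5e c2 32 27 c┃ 
         ┃┃00000080  dd 9a 9a 8e e1 0f 0┃ 
─────────┨┃00000090  b8 69 78 33 33 33 3┃ 
         ┃┃                             ┃ 
         ┃┃                             ┃ 
         ┃┃                             ┃ 
         ┃┗━━━━━━━━━━━━━━━━━━━━━━━━━━━━━┛ 
         ┃rol Wilson│Pending┃             
         ┃nk Wilson │Inactiv┃             
.........┃ank Brown │Active ┃             
.........┃ve Taylor │Closed ┃             
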